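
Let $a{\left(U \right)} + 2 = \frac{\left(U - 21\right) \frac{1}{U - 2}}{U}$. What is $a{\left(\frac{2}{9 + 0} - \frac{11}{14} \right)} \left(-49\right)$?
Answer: $\frac{1001168}{1207} \approx 829.47$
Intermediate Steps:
$a{\left(U \right)} = -2 + \frac{-21 + U}{U \left(-2 + U\right)}$ ($a{\left(U \right)} = -2 + \frac{\left(U - 21\right) \frac{1}{U - 2}}{U} = -2 + \frac{\left(-21 + U\right) \frac{1}{-2 + U}}{U} = -2 + \frac{\frac{1}{-2 + U} \left(-21 + U\right)}{U} = -2 + \frac{-21 + U}{U \left(-2 + U\right)}$)
$a{\left(\frac{2}{9 + 0} - \frac{11}{14} \right)} \left(-49\right) = \frac{-21 - 2 \left(\frac{2}{9 + 0} - \frac{11}{14}\right)^{2} + 5 \left(\frac{2}{9 + 0} - \frac{11}{14}\right)}{\left(\frac{2}{9 + 0} - \frac{11}{14}\right) \left(-2 + \left(\frac{2}{9 + 0} - \frac{11}{14}\right)\right)} \left(-49\right) = \frac{-21 - 2 \left(\frac{2}{9} - \frac{11}{14}\right)^{2} + 5 \left(\frac{2}{9} - \frac{11}{14}\right)}{\left(\frac{2}{9} - \frac{11}{14}\right) \left(-2 + \left(\frac{2}{9} - \frac{11}{14}\right)\right)} \left(-49\right) = \frac{-21 - 2 \left(- \frac{71}{126}\right)^{2} + 5 \left(- \frac{71}{126}\right)}{\left(- \frac{71}{126}\right) \left(-2 - \frac{71}{126}\right)} \left(-49\right) = - \frac{126 \left(-21 - \frac{5041}{7938} - \frac{355}{126}\right)}{71 \left(- \frac{323}{126}\right)} \left(-49\right) = \left(- \frac{126}{71}\right) \left(- \frac{126}{323}\right) \left(-21 - \frac{5041}{7938} - \frac{355}{126}\right) \left(-49\right) = \left(- \frac{126}{71}\right) \left(- \frac{126}{323}\right) \left(- \frac{97052}{3969}\right) \left(-49\right) = \left(- \frac{20432}{1207}\right) \left(-49\right) = \frac{1001168}{1207}$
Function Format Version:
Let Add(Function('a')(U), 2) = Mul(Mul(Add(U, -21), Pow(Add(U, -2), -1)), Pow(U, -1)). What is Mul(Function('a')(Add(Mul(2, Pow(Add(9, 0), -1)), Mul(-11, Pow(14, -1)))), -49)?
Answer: Rational(1001168, 1207) ≈ 829.47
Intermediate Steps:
Function('a')(U) = Add(-2, Mul(Pow(U, -1), Pow(Add(-2, U), -1), Add(-21, U))) (Function('a')(U) = Add(-2, Mul(Mul(Add(U, -21), Pow(Add(U, -2), -1)), Pow(U, -1))) = Add(-2, Mul(Mul(Add(-21, U), Pow(Add(-2, U), -1)), Pow(U, -1))) = Add(-2, Mul(Mul(Pow(Add(-2, U), -1), Add(-21, U)), Pow(U, -1))) = Add(-2, Mul(Pow(U, -1), Pow(Add(-2, U), -1), Add(-21, U))))
Mul(Function('a')(Add(Mul(2, Pow(Add(9, 0), -1)), Mul(-11, Pow(14, -1)))), -49) = Mul(Mul(Pow(Add(Mul(2, Pow(Add(9, 0), -1)), Mul(-11, Pow(14, -1))), -1), Pow(Add(-2, Add(Mul(2, Pow(Add(9, 0), -1)), Mul(-11, Pow(14, -1)))), -1), Add(-21, Mul(-2, Pow(Add(Mul(2, Pow(Add(9, 0), -1)), Mul(-11, Pow(14, -1))), 2)), Mul(5, Add(Mul(2, Pow(Add(9, 0), -1)), Mul(-11, Pow(14, -1)))))), -49) = Mul(Mul(Pow(Add(Mul(2, Pow(9, -1)), Mul(-11, Rational(1, 14))), -1), Pow(Add(-2, Add(Mul(2, Pow(9, -1)), Mul(-11, Rational(1, 14)))), -1), Add(-21, Mul(-2, Pow(Add(Mul(2, Pow(9, -1)), Mul(-11, Rational(1, 14))), 2)), Mul(5, Add(Mul(2, Pow(9, -1)), Mul(-11, Rational(1, 14)))))), -49) = Mul(Mul(Pow(Add(Mul(2, Rational(1, 9)), Rational(-11, 14)), -1), Pow(Add(-2, Add(Mul(2, Rational(1, 9)), Rational(-11, 14))), -1), Add(-21, Mul(-2, Pow(Add(Mul(2, Rational(1, 9)), Rational(-11, 14)), 2)), Mul(5, Add(Mul(2, Rational(1, 9)), Rational(-11, 14))))), -49) = Mul(Mul(Pow(Add(Rational(2, 9), Rational(-11, 14)), -1), Pow(Add(-2, Add(Rational(2, 9), Rational(-11, 14))), -1), Add(-21, Mul(-2, Pow(Add(Rational(2, 9), Rational(-11, 14)), 2)), Mul(5, Add(Rational(2, 9), Rational(-11, 14))))), -49) = Mul(Mul(Pow(Rational(-71, 126), -1), Pow(Add(-2, Rational(-71, 126)), -1), Add(-21, Mul(-2, Pow(Rational(-71, 126), 2)), Mul(5, Rational(-71, 126)))), -49) = Mul(Mul(Rational(-126, 71), Pow(Rational(-323, 126), -1), Add(-21, Mul(-2, Rational(5041, 15876)), Rational(-355, 126))), -49) = Mul(Mul(Rational(-126, 71), Rational(-126, 323), Add(-21, Rational(-5041, 7938), Rational(-355, 126))), -49) = Mul(Mul(Rational(-126, 71), Rational(-126, 323), Rational(-97052, 3969)), -49) = Mul(Rational(-20432, 1207), -49) = Rational(1001168, 1207)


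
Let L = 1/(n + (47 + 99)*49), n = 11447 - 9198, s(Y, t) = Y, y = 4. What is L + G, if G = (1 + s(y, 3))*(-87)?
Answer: -4090304/9403 ≈ -435.00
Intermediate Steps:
n = 2249
G = -435 (G = (1 + 4)*(-87) = 5*(-87) = -435)
L = 1/9403 (L = 1/(2249 + (47 + 99)*49) = 1/(2249 + 146*49) = 1/(2249 + 7154) = 1/9403 ≈ 0.00010635)
L + G = 1/9403 - 435 = -4090304/9403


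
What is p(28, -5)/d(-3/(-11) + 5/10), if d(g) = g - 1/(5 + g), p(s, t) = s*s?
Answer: 2190496/1675 ≈ 1307.8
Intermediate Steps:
p(s, t) = s²
p(28, -5)/d(-3/(-11) + 5/10) = 28²/(((-1 + (-3/(-11) + 5/10)² + 5*(-3/(-11) + 5/10))/(5 + (-3/(-11) + 5/10)))) = 784/(((-1 + (-3*(-1/11) + 5*(⅒))² + 5*(-3*(-1/11) + 5*(⅒)))/(5 + (-3*(-1/11) + 5*(⅒))))) = 784/(((-1 + (3/11 + ½)² + 5*(3/11 + ½))/(5 + (3/11 + ½)))) = 784/(((-1 + (17/22)² + 5*(17/22))/(5 + 17/22))) = 784/(((-1 + 289/484 + 85/22)/(127/22))) = 784/(((22/127)*(1675/484))) = 784/(1675/2794) = 784*(2794/1675) = 2190496/1675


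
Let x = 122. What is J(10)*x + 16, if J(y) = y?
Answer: 1236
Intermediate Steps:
J(10)*x + 16 = 10*122 + 16 = 1220 + 16 = 1236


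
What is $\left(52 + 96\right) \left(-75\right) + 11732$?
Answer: $632$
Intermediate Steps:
$\left(52 + 96\right) \left(-75\right) + 11732 = 148 \left(-75\right) + 11732 = -11100 + 11732 = 632$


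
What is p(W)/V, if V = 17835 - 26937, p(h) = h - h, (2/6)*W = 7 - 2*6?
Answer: 0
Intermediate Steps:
W = -15 (W = 3*(7 - 2*6) = 3*(7 - 12) = 3*(-5) = -15)
p(h) = 0
V = -9102
p(W)/V = 0/(-9102) = 0*(-1/9102) = 0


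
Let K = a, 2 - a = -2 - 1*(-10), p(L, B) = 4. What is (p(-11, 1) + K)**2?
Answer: 4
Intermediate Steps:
a = -6 (a = 2 - (-2 - 1*(-10)) = 2 - (-2 + 10) = 2 - 1*8 = 2 - 8 = -6)
K = -6
(p(-11, 1) + K)**2 = (4 - 6)**2 = (-2)**2 = 4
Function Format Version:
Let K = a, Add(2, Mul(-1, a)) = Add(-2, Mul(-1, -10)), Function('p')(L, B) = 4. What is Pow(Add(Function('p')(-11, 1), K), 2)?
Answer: 4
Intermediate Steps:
a = -6 (a = Add(2, Mul(-1, Add(-2, Mul(-1, -10)))) = Add(2, Mul(-1, Add(-2, 10))) = Add(2, Mul(-1, 8)) = Add(2, -8) = -6)
K = -6
Pow(Add(Function('p')(-11, 1), K), 2) = Pow(Add(4, -6), 2) = Pow(-2, 2) = 4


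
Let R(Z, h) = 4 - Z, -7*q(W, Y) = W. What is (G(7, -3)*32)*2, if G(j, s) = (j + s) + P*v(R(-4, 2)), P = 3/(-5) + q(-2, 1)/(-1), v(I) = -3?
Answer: 14912/35 ≈ 426.06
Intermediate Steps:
q(W, Y) = -W/7
P = -31/35 (P = 3/(-5) - 1/7*(-2)/(-1) = 3*(-1/5) + (2/7)*(-1) = -3/5 - 2/7 = -31/35 ≈ -0.88571)
G(j, s) = 93/35 + j + s (G(j, s) = (j + s) - 31/35*(-3) = (j + s) + 93/35 = 93/35 + j + s)
(G(7, -3)*32)*2 = ((93/35 + 7 - 3)*32)*2 = ((233/35)*32)*2 = (7456/35)*2 = 14912/35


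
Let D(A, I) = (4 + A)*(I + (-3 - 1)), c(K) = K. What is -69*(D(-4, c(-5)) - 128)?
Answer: 8832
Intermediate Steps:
D(A, I) = (-4 + I)*(4 + A) (D(A, I) = (4 + A)*(I - 4) = (4 + A)*(-4 + I) = (-4 + I)*(4 + A))
-69*(D(-4, c(-5)) - 128) = -69*((-16 - 4*(-4) + 4*(-5) - 4*(-5)) - 128) = -69*((-16 + 16 - 20 + 20) - 128) = -69*(0 - 128) = -69*(-128) = 8832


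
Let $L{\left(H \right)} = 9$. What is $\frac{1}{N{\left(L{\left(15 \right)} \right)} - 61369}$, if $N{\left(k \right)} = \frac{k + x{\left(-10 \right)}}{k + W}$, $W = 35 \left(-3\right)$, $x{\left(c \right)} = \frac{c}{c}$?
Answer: $- \frac{48}{2945717} \approx -1.6295 \cdot 10^{-5}$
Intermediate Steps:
$x{\left(c \right)} = 1$
$W = -105$
$N{\left(k \right)} = \frac{1 + k}{-105 + k}$ ($N{\left(k \right)} = \frac{k + 1}{k - 105} = \frac{1 + k}{-105 + k}$)
$\frac{1}{N{\left(L{\left(15 \right)} \right)} - 61369} = \frac{1}{\frac{1 + 9}{-105 + 9} - 61369} = \frac{1}{\frac{1}{-96} \cdot 10 - 61369} = \frac{1}{\left(- \frac{1}{96}\right) 10 - 61369} = \frac{1}{- \frac{5}{48} - 61369} = \frac{1}{- \frac{2945717}{48}} = - \frac{48}{2945717}$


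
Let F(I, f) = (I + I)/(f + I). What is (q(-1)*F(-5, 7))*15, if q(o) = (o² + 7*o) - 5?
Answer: 825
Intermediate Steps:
q(o) = -5 + o² + 7*o
F(I, f) = 2*I/(I + f) (F(I, f) = (2*I)/(I + f) = 2*I/(I + f))
(q(-1)*F(-5, 7))*15 = ((-5 + (-1)² + 7*(-1))*(2*(-5)/(-5 + 7)))*15 = ((-5 + 1 - 7)*(2*(-5)/2))*15 = -22*(-5)/2*15 = -11*(-5)*15 = 55*15 = 825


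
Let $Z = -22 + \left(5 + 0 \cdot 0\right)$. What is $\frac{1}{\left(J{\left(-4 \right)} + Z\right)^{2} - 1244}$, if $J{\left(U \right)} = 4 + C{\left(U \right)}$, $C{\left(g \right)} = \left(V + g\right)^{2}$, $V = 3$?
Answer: $- \frac{1}{1100} \approx -0.00090909$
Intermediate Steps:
$C{\left(g \right)} = \left(3 + g\right)^{2}$
$J{\left(U \right)} = 4 + \left(3 + U\right)^{2}$
$Z = -17$ ($Z = -22 + \left(5 + 0\right) = -22 + 5 = -17$)
$\frac{1}{\left(J{\left(-4 \right)} + Z\right)^{2} - 1244} = \frac{1}{\left(\left(4 + \left(3 - 4\right)^{2}\right) - 17\right)^{2} - 1244} = \frac{1}{\left(\left(4 + \left(-1\right)^{2}\right) - 17\right)^{2} - 1244} = \frac{1}{\left(\left(4 + 1\right) - 17\right)^{2} - 1244} = \frac{1}{\left(5 - 17\right)^{2} - 1244} = \frac{1}{\left(-12\right)^{2} - 1244} = \frac{1}{144 - 1244} = \frac{1}{-1100} = - \frac{1}{1100}$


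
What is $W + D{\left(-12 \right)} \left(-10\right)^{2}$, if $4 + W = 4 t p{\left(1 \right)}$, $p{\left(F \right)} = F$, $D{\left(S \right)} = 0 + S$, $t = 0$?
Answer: $-1204$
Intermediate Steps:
$D{\left(S \right)} = S$
$W = -4$ ($W = -4 + 4 \cdot 0 \cdot 1 = -4 + 0 \cdot 1 = -4 + 0 = -4$)
$W + D{\left(-12 \right)} \left(-10\right)^{2} = -4 - 12 \left(-10\right)^{2} = -4 - 1200 = -1204$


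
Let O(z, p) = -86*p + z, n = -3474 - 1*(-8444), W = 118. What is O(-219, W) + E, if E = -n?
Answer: -15337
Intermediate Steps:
n = 4970 (n = -3474 + 8444 = 4970)
O(z, p) = z - 86*p
E = -4970 (E = -1*4970 = -4970)
O(-219, W) + E = (-219 - 86*118) - 4970 = (-219 - 10148) - 4970 = -10367 - 4970 = -15337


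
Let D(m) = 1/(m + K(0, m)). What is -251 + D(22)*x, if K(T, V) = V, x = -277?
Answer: -11321/44 ≈ -257.30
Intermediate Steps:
D(m) = 1/(2*m) (D(m) = 1/(m + m) = 1/(2*m))
-251 + D(22)*x = -251 + ((1/2)/22)*(-277) = -251 + ((1/2)*(1/22))*(-277) = -251 + (1/44)*(-277) = -251 - 277/44 = -11321/44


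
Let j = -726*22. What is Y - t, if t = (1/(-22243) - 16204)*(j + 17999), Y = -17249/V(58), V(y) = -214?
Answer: 156345067874301/4760002 ≈ 3.2846e+7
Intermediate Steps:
j = -15972
Y = 17249/214 (Y = -17249/(-214) = -17249*(-1/214) = 17249/214 ≈ 80.603)
t = -730582636471/22243 (t = (1/(-22243) - 16204)*(-15972 + 17999) = (-1/22243 - 16204)*2027 = -360425573/22243*2027 = -730582636471/22243 ≈ -3.2846e+7)
Y - t = 17249/214 - 1*(-730582636471/22243) = 17249/214 + 730582636471/22243 = 156345067874301/4760002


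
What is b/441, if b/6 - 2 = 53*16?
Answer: 1700/147 ≈ 11.565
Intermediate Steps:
b = 5100 (b = 12 + 6*(53*16) = 12 + 6*848 = 12 + 5088 = 5100)
b/441 = 5100/441 = 5100*(1/441) = 1700/147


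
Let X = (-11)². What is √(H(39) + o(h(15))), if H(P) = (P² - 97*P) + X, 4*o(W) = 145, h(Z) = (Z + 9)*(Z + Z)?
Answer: I*√8419/2 ≈ 45.878*I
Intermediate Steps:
X = 121
h(Z) = 2*Z*(9 + Z) (h(Z) = (9 + Z)*(2*Z) = 2*Z*(9 + Z))
o(W) = 145/4 (o(W) = (¼)*145 = 145/4)
H(P) = 121 + P² - 97*P (H(P) = (P² - 97*P) + 121 = 121 + P² - 97*P)
√(H(39) + o(h(15))) = √((121 + 39² - 97*39) + 145/4) = √((121 + 1521 - 3783) + 145/4) = √(-2141 + 145/4) = √(-8419/4) = I*√8419/2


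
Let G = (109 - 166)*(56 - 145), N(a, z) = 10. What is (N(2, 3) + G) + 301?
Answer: 5384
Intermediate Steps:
G = 5073 (G = -57*(-89) = 5073)
(N(2, 3) + G) + 301 = (10 + 5073) + 301 = 5083 + 301 = 5384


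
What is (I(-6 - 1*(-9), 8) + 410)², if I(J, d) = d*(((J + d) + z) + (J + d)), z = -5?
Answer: 298116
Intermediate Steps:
I(J, d) = d*(-5 + 2*J + 2*d) (I(J, d) = d*(((J + d) - 5) + (J + d)) = d*((-5 + J + d) + (J + d)) = d*(-5 + 2*J + 2*d))
(I(-6 - 1*(-9), 8) + 410)² = (8*(-5 + 2*(-6 - 1*(-9)) + 2*8) + 410)² = (8*(-5 + 2*(-6 + 9) + 16) + 410)² = (8*(-5 + 2*3 + 16) + 410)² = (8*(-5 + 6 + 16) + 410)² = (8*17 + 410)² = (136 + 410)² = 546² = 298116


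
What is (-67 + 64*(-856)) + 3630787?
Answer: 3575936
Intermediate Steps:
(-67 + 64*(-856)) + 3630787 = (-67 - 54784) + 3630787 = -54851 + 3630787 = 3575936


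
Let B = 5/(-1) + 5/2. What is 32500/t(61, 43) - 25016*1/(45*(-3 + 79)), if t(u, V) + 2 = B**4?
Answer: 440891378/507015 ≈ 869.58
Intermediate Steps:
B = -5/2 (B = 5*(-1) + 5*(1/2) = -5 + 5/2 = -5/2 ≈ -2.5000)
t(u, V) = 593/16 (t(u, V) = -2 + (-5/2)**4 = -2 + 625/16 = 593/16)
32500/t(61, 43) - 25016*1/(45*(-3 + 79)) = 32500/(593/16) - 25016*1/(45*(-3 + 79)) = 32500*(16/593) - 25016/(76*45) = 520000/593 - 25016/3420 = 520000/593 - 25016*1/3420 = 520000/593 - 6254/855 = 440891378/507015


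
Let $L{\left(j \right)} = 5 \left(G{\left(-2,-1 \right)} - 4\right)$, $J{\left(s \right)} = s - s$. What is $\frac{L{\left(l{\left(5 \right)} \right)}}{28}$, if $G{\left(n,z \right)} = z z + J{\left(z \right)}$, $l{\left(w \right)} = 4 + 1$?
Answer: $- \frac{15}{28} \approx -0.53571$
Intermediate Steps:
$J{\left(s \right)} = 0$
$l{\left(w \right)} = 5$
$G{\left(n,z \right)} = z^{2}$ ($G{\left(n,z \right)} = z z + 0 = z^{2} + 0 = z^{2}$)
$L{\left(j \right)} = -15$ ($L{\left(j \right)} = 5 \left(\left(-1\right)^{2} - 4\right) = 5 \left(1 - 4\right) = 5 \left(-3\right) = -15$)
$\frac{L{\left(l{\left(5 \right)} \right)}}{28} = - \frac{15}{28}$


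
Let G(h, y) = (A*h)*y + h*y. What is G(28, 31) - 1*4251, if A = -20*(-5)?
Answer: 83417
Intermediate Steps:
A = 100
G(h, y) = 101*h*y (G(h, y) = (100*h)*y + h*y = 100*h*y + h*y = 101*h*y)
G(28, 31) - 1*4251 = 101*28*31 - 1*4251 = 87668 - 4251 = 83417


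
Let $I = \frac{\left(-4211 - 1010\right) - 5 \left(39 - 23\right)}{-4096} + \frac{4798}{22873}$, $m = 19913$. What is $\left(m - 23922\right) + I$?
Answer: $- \frac{375453519891}{93687808} \approx -4007.5$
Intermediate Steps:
$I = \frac{140902381}{93687808}$ ($I = \left(-5221 - 80\right) \left(- \frac{1}{4096}\right) + 4798 \cdot \frac{1}{22873} = \left(-5221 - 80\right) \left(- \frac{1}{4096}\right) + \frac{4798}{22873} = \left(-5301\right) \left(- \frac{1}{4096}\right) + \frac{4798}{22873} = \frac{5301}{4096} + \frac{4798}{22873} = \frac{140902381}{93687808} \approx 1.504$)
$\left(m - 23922\right) + I = \left(19913 - 23922\right) + \frac{140902381}{93687808} = -4009 + \frac{140902381}{93687808} = - \frac{375453519891}{93687808}$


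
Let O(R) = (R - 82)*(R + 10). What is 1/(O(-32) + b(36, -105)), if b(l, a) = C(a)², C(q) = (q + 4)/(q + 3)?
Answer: 10404/26103433 ≈ 0.00039857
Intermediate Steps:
C(q) = (4 + q)/(3 + q)
O(R) = (-82 + R)*(10 + R)
b(l, a) = (4 + a)²/(3 + a)² (b(l, a) = ((4 + a)/(3 + a))² = (4 + a)²/(3 + a)²)
1/(O(-32) + b(36, -105)) = 1/((-820 + (-32)² - 72*(-32)) + (4 - 105)²/(3 - 105)²) = 1/((-820 + 1024 + 2304) + (-101)²/(-102)²) = 1/(2508 + (1/10404)*10201) = 1/(2508 + 10201/10404) = 1/(26103433/10404) = 10404/26103433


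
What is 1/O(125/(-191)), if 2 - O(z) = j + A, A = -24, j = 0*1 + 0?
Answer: 1/26 ≈ 0.038462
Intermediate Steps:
j = 0 (j = 0 + 0 = 0)
O(z) = 26 (O(z) = 2 - (0 - 24) = 2 - 1*(-24) = 2 + 24 = 26)
1/O(125/(-191)) = 1/26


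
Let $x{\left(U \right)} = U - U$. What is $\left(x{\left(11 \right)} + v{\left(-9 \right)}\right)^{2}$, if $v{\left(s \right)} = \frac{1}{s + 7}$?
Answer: $\frac{1}{4} \approx 0.25$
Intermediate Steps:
$v{\left(s \right)} = \frac{1}{7 + s}$
$x{\left(U \right)} = 0$
$\left(x{\left(11 \right)} + v{\left(-9 \right)}\right)^{2} = \left(0 + \frac{1}{7 - 9}\right)^{2} = \left(0 + \frac{1}{-2}\right)^{2} = \left(0 - \frac{1}{2}\right)^{2} = \left(- \frac{1}{2}\right)^{2} = \frac{1}{4}$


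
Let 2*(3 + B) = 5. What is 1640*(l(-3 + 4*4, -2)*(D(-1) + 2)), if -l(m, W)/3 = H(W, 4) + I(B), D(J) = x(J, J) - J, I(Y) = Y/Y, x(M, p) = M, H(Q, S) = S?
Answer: -49200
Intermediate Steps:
B = -½ (B = -3 + (½)*5 = -3 + 5/2 = -½ ≈ -0.50000)
I(Y) = 1
D(J) = 0 (D(J) = J - J = 0)
l(m, W) = -15 (l(m, W) = -3*(4 + 1) = -3*5 = -15)
1640*(l(-3 + 4*4, -2)*(D(-1) + 2)) = 1640*(-15*(0 + 2)) = 1640*(-15*2) = 1640*(-30) = -49200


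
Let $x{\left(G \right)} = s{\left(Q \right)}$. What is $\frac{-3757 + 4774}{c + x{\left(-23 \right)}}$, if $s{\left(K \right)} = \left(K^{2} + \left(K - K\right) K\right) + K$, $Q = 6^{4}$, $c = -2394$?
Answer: $\frac{113}{186502} \approx 0.00060589$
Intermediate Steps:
$Q = 1296$
$s{\left(K \right)} = K + K^{2}$ ($s{\left(K \right)} = \left(K^{2} + 0 K\right) + K = \left(K^{2} + 0\right) + K = K^{2} + K = K + K^{2}$)
$x{\left(G \right)} = 1680912$ ($x{\left(G \right)} = 1296 \left(1 + 1296\right) = 1296 \cdot 1297 = 1680912$)
$\frac{-3757 + 4774}{c + x{\left(-23 \right)}} = \frac{-3757 + 4774}{-2394 + 1680912} = \frac{1017}{1678518} = 1017 \cdot \frac{1}{1678518} = \frac{113}{186502}$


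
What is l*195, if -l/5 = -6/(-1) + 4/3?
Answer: -7150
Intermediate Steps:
l = -110/3 (l = -5*(-6/(-1) + 4/3) = -5*(-6*(-1) + 4*(⅓)) = -5*(6 + 4/3) = -5*22/3 = -110/3 ≈ -36.667)
l*195 = -110/3*195 = -7150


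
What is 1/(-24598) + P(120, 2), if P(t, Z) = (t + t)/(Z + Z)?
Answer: 1475879/24598 ≈ 60.000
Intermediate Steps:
P(t, Z) = t/Z (P(t, Z) = (2*t)/((2*Z)) = (2*t)*(1/(2*Z)) = t/Z)
1/(-24598) + P(120, 2) = 1/(-24598) + 120/2 = -1/24598 + 120*(½) = -1/24598 + 60 = 1475879/24598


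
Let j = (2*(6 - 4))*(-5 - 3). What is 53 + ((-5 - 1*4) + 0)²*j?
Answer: -2539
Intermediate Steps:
j = -32 (j = (2*2)*(-8) = 4*(-8) = -32)
53 + ((-5 - 1*4) + 0)²*j = 53 + ((-5 - 1*4) + 0)²*(-32) = 53 + ((-5 - 4) + 0)²*(-32) = 53 + (-9 + 0)²*(-32) = 53 + (-9)²*(-32) = 53 + 81*(-32) = 53 - 2592 = -2539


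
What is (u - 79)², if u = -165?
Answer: 59536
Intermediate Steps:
(u - 79)² = (-165 - 79)² = (-244)² = 59536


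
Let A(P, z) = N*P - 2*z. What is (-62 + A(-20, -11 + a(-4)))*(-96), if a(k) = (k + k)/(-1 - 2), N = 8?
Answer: 19712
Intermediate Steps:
a(k) = -2*k/3 (a(k) = (2*k)/(-3) = (2*k)*(-⅓) = -2*k/3)
A(P, z) = -2*z + 8*P (A(P, z) = 8*P - 2*z = -2*z + 8*P)
(-62 + A(-20, -11 + a(-4)))*(-96) = (-62 + (-2*(-11 - ⅔*(-4)) + 8*(-20)))*(-96) = (-62 + (-2*(-11 + 8/3) - 160))*(-96) = (-62 + (-2*(-25/3) - 160))*(-96) = (-62 + (50/3 - 160))*(-96) = (-62 - 430/3)*(-96) = -616/3*(-96) = 19712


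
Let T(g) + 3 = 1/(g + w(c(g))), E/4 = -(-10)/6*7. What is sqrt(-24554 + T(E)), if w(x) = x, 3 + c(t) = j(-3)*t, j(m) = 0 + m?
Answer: 4*I*sqrt(443561)/17 ≈ 156.71*I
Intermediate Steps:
j(m) = m
c(t) = -3 - 3*t
E = 140/3 (E = 4*(-(-10)/6*7) = 4*(-5*(-1/3)*7) = 4*((5/3)*7) = 4*(35/3) = 140/3 ≈ 46.667)
T(g) = -3 + 1/(-3 - 2*g) (T(g) = -3 + 1/(g + (-3 - 3*g)) = -3 + 1/(-3 - 2*g))
sqrt(-24554 + T(E)) = sqrt(-24554 + 2*(5 + 3*(140/3))/(-3 - 2*140/3)) = sqrt(-24554 + 2*(5 + 140)/(-3 - 280/3)) = sqrt(-24554 + 2*145/(-289/3)) = sqrt(-24554 + 2*(-3/289)*145) = sqrt(-24554 - 870/289) = sqrt(-7096976/289) = 4*I*sqrt(443561)/17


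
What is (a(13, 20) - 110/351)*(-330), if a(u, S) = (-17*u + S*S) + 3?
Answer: -7014920/117 ≈ -59957.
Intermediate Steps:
a(u, S) = 3 + S² - 17*u (a(u, S) = (-17*u + S²) + 3 = (S² - 17*u) + 3 = 3 + S² - 17*u)
(a(13, 20) - 110/351)*(-330) = ((3 + 20² - 17*13) - 110/351)*(-330) = ((3 + 400 - 221) - 110*1/351)*(-330) = (182 - 110/351)*(-330) = (63772/351)*(-330) = -7014920/117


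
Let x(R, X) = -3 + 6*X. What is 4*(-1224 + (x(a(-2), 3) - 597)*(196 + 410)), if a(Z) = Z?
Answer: -1415664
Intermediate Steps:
4*(-1224 + (x(a(-2), 3) - 597)*(196 + 410)) = 4*(-1224 + ((-3 + 6*3) - 597)*(196 + 410)) = 4*(-1224 + ((-3 + 18) - 597)*606) = 4*(-1224 + (15 - 597)*606) = 4*(-1224 - 582*606) = 4*(-1224 - 352692) = 4*(-353916) = -1415664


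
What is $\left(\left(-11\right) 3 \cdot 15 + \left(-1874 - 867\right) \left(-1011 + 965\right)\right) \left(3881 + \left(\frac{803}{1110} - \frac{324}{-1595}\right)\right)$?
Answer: $\frac{34526256347525}{70818} \approx 4.8754 \cdot 10^{8}$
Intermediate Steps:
$\left(\left(-11\right) 3 \cdot 15 + \left(-1874 - 867\right) \left(-1011 + 965\right)\right) \left(3881 + \left(\frac{803}{1110} - \frac{324}{-1595}\right)\right) = \left(\left(-33\right) 15 + \left(-1874 - 867\right) \left(-46\right)\right) \left(3881 + \left(803 \cdot \frac{1}{1110} - - \frac{324}{1595}\right)\right) = \left(-495 + \left(-1874 - 867\right) \left(-46\right)\right) \left(3881 + \left(\frac{803}{1110} + \frac{324}{1595}\right)\right) = \left(-495 - -126086\right) \left(3881 + \frac{65617}{70818}\right) = \left(-495 + 126086\right) \frac{274910275}{70818} = 125591 \cdot \frac{274910275}{70818} = \frac{34526256347525}{70818}$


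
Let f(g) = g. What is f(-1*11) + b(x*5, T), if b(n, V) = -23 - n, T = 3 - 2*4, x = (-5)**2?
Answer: -159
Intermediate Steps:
x = 25
T = -5 (T = 3 - 8 = -5)
f(-1*11) + b(x*5, T) = -1*11 + (-23 - 25*5) = -11 + (-23 - 1*125) = -11 + (-23 - 125) = -11 - 148 = -159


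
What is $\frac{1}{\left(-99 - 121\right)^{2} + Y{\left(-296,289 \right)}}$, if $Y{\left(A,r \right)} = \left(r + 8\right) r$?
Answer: $\frac{1}{134233} \approx 7.4497 \cdot 10^{-6}$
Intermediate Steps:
$Y{\left(A,r \right)} = r \left(8 + r\right)$ ($Y{\left(A,r \right)} = \left(8 + r\right) r = r \left(8 + r\right)$)
$\frac{1}{\left(-99 - 121\right)^{2} + Y{\left(-296,289 \right)}} = \frac{1}{\left(-99 - 121\right)^{2} + 289 \left(8 + 289\right)} = \frac{1}{\left(-220\right)^{2} + 289 \cdot 297} = \frac{1}{48400 + 85833} = \frac{1}{134233}$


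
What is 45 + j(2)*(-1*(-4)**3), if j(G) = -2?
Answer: -83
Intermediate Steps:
45 + j(2)*(-1*(-4)**3) = 45 - (-2)*(-4)**3 = 45 - (-2)*(-64) = 45 - 2*64 = 45 - 128 = -83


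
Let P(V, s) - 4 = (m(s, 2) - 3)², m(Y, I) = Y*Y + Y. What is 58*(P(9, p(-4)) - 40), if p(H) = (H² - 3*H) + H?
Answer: 20669634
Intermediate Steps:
m(Y, I) = Y + Y² (m(Y, I) = Y² + Y = Y + Y²)
p(H) = H² - 2*H
P(V, s) = 4 + (-3 + s*(1 + s))² (P(V, s) = 4 + (s*(1 + s) - 3)² = 4 + (-3 + s*(1 + s))²)
58*(P(9, p(-4)) - 40) = 58*((4 + (-3 + (-4*(-2 - 4))*(1 - 4*(-2 - 4)))²) - 40) = 58*((4 + (-3 + (-4*(-6))*(1 - 4*(-6)))²) - 40) = 58*((4 + (-3 + 24*(1 + 24))²) - 40) = 58*((4 + (-3 + 24*25)²) - 40) = 58*((4 + (-3 + 600)²) - 40) = 58*((4 + 597²) - 40) = 58*((4 + 356409) - 40) = 58*(356413 - 40) = 58*356373 = 20669634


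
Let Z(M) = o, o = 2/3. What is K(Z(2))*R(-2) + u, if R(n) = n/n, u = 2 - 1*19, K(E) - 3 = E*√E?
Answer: -14 + 2*√6/9 ≈ -13.456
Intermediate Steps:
o = ⅔ (o = 2*(⅓) = ⅔ ≈ 0.66667)
Z(M) = ⅔
K(E) = 3 + E^(3/2) (K(E) = 3 + E*√E = 3 + E^(3/2))
u = -17 (u = 2 - 19 = -17)
R(n) = 1
K(Z(2))*R(-2) + u = (3 + (⅔)^(3/2))*1 - 17 = (3 + 2*√6/9)*1 - 17 = (3 + 2*√6/9) - 17 = -14 + 2*√6/9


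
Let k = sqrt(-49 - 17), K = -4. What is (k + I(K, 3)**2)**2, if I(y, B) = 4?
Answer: (16 + I*sqrt(66))**2 ≈ 190.0 + 259.97*I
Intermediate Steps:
k = I*sqrt(66) (k = sqrt(-66) = I*sqrt(66) ≈ 8.124*I)
(k + I(K, 3)**2)**2 = (I*sqrt(66) + 4**2)**2 = (I*sqrt(66) + 16)**2 = (16 + I*sqrt(66))**2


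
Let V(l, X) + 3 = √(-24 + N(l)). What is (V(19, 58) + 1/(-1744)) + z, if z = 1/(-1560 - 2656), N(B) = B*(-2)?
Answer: -2758009/919088 + I*√62 ≈ -3.0008 + 7.874*I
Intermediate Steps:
N(B) = -2*B
V(l, X) = -3 + √(-24 - 2*l)
z = -1/4216 (z = 1/(-4216) = -1/4216 ≈ -0.00023719)
(V(19, 58) + 1/(-1744)) + z = ((-3 + √(-24 - 2*19)) + 1/(-1744)) - 1/4216 = ((-3 + √(-24 - 38)) - 1/1744) - 1/4216 = ((-3 + √(-62)) - 1/1744) - 1/4216 = ((-3 + I*√62) - 1/1744) - 1/4216 = (-5233/1744 + I*√62) - 1/4216 = -2758009/919088 + I*√62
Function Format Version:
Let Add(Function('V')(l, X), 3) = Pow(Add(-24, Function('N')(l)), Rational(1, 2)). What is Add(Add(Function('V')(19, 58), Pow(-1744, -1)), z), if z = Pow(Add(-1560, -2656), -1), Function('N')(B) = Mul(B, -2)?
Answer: Add(Rational(-2758009, 919088), Mul(I, Pow(62, Rational(1, 2)))) ≈ Add(-3.0008, Mul(7.8740, I))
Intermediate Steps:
Function('N')(B) = Mul(-2, B)
Function('V')(l, X) = Add(-3, Pow(Add(-24, Mul(-2, l)), Rational(1, 2)))
z = Rational(-1, 4216) (z = Pow(-4216, -1) = Rational(-1, 4216) ≈ -0.00023719)
Add(Add(Function('V')(19, 58), Pow(-1744, -1)), z) = Add(Add(Add(-3, Pow(Add(-24, Mul(-2, 19)), Rational(1, 2))), Pow(-1744, -1)), Rational(-1, 4216)) = Add(Add(Add(-3, Pow(Add(-24, -38), Rational(1, 2))), Rational(-1, 1744)), Rational(-1, 4216)) = Add(Add(Add(-3, Pow(-62, Rational(1, 2))), Rational(-1, 1744)), Rational(-1, 4216)) = Add(Add(Add(-3, Mul(I, Pow(62, Rational(1, 2)))), Rational(-1, 1744)), Rational(-1, 4216)) = Add(Add(Rational(-5233, 1744), Mul(I, Pow(62, Rational(1, 2)))), Rational(-1, 4216)) = Add(Rational(-2758009, 919088), Mul(I, Pow(62, Rational(1, 2))))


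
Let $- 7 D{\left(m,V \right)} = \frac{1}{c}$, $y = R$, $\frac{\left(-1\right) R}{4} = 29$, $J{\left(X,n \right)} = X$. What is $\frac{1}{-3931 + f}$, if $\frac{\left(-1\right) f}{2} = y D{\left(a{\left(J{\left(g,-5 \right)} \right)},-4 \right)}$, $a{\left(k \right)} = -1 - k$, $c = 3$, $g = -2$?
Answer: $- \frac{21}{82783} \approx -0.00025368$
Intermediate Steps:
$R = -116$ ($R = \left(-4\right) 29 = -116$)
$y = -116$
$D{\left(m,V \right)} = - \frac{1}{21}$ ($D{\left(m,V \right)} = - \frac{1}{7 \cdot 3} = \left(- \frac{1}{7}\right) \frac{1}{3} = - \frac{1}{21}$)
$f = - \frac{232}{21}$ ($f = - 2 \left(\left(-116\right) \left(- \frac{1}{21}\right)\right) = \left(-2\right) \frac{116}{21} = - \frac{232}{21} \approx -11.048$)
$\frac{1}{-3931 + f} = \frac{1}{-3931 - \frac{232}{21}} = \frac{1}{- \frac{82783}{21}} = - \frac{21}{82783}$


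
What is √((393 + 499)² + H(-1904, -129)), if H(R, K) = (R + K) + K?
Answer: √793502 ≈ 890.79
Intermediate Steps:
H(R, K) = R + 2*K (H(R, K) = (K + R) + K = R + 2*K)
√((393 + 499)² + H(-1904, -129)) = √((393 + 499)² + (-1904 + 2*(-129))) = √(892² + (-1904 - 258)) = √(795664 - 2162) = √793502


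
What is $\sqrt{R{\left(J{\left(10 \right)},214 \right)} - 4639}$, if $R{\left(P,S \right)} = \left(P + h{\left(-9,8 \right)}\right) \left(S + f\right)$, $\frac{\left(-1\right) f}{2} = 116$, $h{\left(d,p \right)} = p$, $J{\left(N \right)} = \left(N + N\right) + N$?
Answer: $i \sqrt{5323} \approx 72.959 i$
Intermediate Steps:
$J{\left(N \right)} = 3 N$ ($J{\left(N \right)} = 2 N + N = 3 N$)
$f = -232$ ($f = \left(-2\right) 116 = -232$)
$R{\left(P,S \right)} = \left(-232 + S\right) \left(8 + P\right)$ ($R{\left(P,S \right)} = \left(P + 8\right) \left(S - 232\right) = \left(8 + P\right) \left(-232 + S\right) = \left(-232 + S\right) \left(8 + P\right)$)
$\sqrt{R{\left(J{\left(10 \right)},214 \right)} - 4639} = \sqrt{\left(-1856 - 232 \cdot 3 \cdot 10 + 8 \cdot 214 + 3 \cdot 10 \cdot 214\right) - 4639} = \sqrt{\left(-1856 - 6960 + 1712 + 30 \cdot 214\right) - 4639} = \sqrt{\left(-1856 - 6960 + 1712 + 6420\right) - 4639} = \sqrt{-684 - 4639} = \sqrt{-5323} = i \sqrt{5323}$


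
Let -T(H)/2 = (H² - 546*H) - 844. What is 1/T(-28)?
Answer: -1/30456 ≈ -3.2834e-5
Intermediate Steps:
T(H) = 1688 - 2*H² + 1092*H (T(H) = -2*((H² - 546*H) - 844) = -2*(-844 + H² - 546*H) = 1688 - 2*H² + 1092*H)
1/T(-28) = 1/(1688 - 2*(-28)² + 1092*(-28)) = 1/(1688 - 2*784 - 30576) = 1/(1688 - 1568 - 30576) = 1/(-30456) = -1/30456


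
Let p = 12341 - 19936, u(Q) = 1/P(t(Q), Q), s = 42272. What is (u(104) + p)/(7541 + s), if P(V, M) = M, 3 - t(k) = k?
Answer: -789879/5180552 ≈ -0.15247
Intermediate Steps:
t(k) = 3 - k
u(Q) = 1/Q
p = -7595
(u(104) + p)/(7541 + s) = (1/104 - 7595)/(7541 + 42272) = (1/104 - 7595)/49813 = -789879/104*1/49813 = -789879/5180552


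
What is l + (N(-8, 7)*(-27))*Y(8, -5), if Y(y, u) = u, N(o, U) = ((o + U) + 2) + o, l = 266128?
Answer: 265183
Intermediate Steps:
N(o, U) = 2 + U + 2*o (N(o, U) = ((U + o) + 2) + o = (2 + U + o) + o = 2 + U + 2*o)
l + (N(-8, 7)*(-27))*Y(8, -5) = 266128 + ((2 + 7 + 2*(-8))*(-27))*(-5) = 266128 + ((2 + 7 - 16)*(-27))*(-5) = 266128 - 7*(-27)*(-5) = 266128 + 189*(-5) = 266128 - 945 = 265183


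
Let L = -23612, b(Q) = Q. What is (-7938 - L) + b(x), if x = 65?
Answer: 15739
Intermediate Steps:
(-7938 - L) + b(x) = (-7938 - 1*(-23612)) + 65 = (-7938 + 23612) + 65 = 15674 + 65 = 15739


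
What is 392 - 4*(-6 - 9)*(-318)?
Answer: -18688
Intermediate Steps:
392 - 4*(-6 - 9)*(-318) = 392 - 4*(-15)*(-318) = 392 + 60*(-318) = 392 - 19080 = -18688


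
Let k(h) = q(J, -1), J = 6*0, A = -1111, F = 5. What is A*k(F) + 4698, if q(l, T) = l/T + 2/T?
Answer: 6920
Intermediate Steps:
J = 0
q(l, T) = 2/T + l/T
k(h) = -2 (k(h) = (2 + 0)/(-1) = -1*2 = -2)
A*k(F) + 4698 = -1111*(-2) + 4698 = 2222 + 4698 = 6920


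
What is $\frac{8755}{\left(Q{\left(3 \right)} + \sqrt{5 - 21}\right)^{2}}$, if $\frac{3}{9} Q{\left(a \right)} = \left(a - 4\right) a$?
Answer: $\frac{569075}{9409} + \frac{630360 i}{9409} \approx 60.482 + 66.995 i$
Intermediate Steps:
$Q{\left(a \right)} = 3 a \left(-4 + a\right)$ ($Q{\left(a \right)} = 3 \left(a - 4\right) a = 3 \left(-4 + a\right) a = 3 a \left(-4 + a\right)$)
$\frac{8755}{\left(Q{\left(3 \right)} + \sqrt{5 - 21}\right)^{2}} = \frac{8755}{\left(3 \cdot 3 \left(-4 + 3\right) + \sqrt{5 - 21}\right)^{2}} = \frac{8755}{\left(3 \cdot 3 \left(-1\right) + \sqrt{-16}\right)^{2}} = \frac{8755}{\left(-9 + 4 i\right)^{2}}$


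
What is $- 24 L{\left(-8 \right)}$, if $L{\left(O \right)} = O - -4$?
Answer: $96$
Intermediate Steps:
$L{\left(O \right)} = 4 + O$ ($L{\left(O \right)} = O + 4 = 4 + O$)
$- 24 L{\left(-8 \right)} = - 24 \left(4 - 8\right) = \left(-24\right) \left(-4\right) = 96$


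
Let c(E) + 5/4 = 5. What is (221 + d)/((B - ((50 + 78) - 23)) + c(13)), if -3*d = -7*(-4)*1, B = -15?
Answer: -508/279 ≈ -1.8208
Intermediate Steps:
c(E) = 15/4 (c(E) = -5/4 + 5 = 15/4)
d = -28/3 (d = -(-7*(-4))/3 = -28/3 ≈ -9.3333)
(221 + d)/((B - ((50 + 78) - 23)) + c(13)) = (221 - 28/3)/((-15 - ((50 + 78) - 23)) + 15/4) = 635/(3*((-15 - (128 - 23)) + 15/4)) = 635/(3*((-15 - 1*105) + 15/4)) = 635/(3*((-15 - 105) + 15/4)) = 635/(3*(-120 + 15/4)) = 635/(3*(-465/4)) = (635/3)*(-4/465) = -508/279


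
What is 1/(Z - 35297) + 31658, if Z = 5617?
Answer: 939609439/29680 ≈ 31658.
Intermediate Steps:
1/(Z - 35297) + 31658 = 1/(5617 - 35297) + 31658 = 1/(-29680) + 31658 = -1/29680 + 31658 = 939609439/29680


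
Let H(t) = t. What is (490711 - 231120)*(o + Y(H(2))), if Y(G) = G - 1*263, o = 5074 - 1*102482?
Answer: -25353993379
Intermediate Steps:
o = -97408 (o = 5074 - 102482 = -97408)
Y(G) = -263 + G (Y(G) = G - 263 = -263 + G)
(490711 - 231120)*(o + Y(H(2))) = (490711 - 231120)*(-97408 + (-263 + 2)) = 259591*(-97408 - 261) = 259591*(-97669) = -25353993379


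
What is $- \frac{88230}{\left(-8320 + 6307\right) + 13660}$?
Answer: $- \frac{88230}{11647} \approx -7.5753$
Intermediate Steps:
$- \frac{88230}{\left(-8320 + 6307\right) + 13660} = - \frac{88230}{-2013 + 13660} = - \frac{88230}{11647}$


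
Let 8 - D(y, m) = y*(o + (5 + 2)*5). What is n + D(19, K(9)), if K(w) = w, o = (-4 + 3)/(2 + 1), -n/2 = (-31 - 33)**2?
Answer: -26528/3 ≈ -8842.7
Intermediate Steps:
n = -8192 (n = -2*(-31 - 33)**2 = -2*(-64)**2 = -2*4096 = -8192)
o = -1/3 ≈ -0.33333
D(y, m) = 8 - 104*y/3 (D(y, m) = 8 - y*(-1/3 + (5 + 2)*5) = 8 - y*(-1/3 + 7*5) = 8 - y*(-1/3 + 35) = 8 - y*104/3 = 8 - 104*y/3)
n + D(19, K(9)) = -8192 + (8 - 104/3*19) = -8192 + (8 - 1976/3) = -8192 - 1952/3 = -26528/3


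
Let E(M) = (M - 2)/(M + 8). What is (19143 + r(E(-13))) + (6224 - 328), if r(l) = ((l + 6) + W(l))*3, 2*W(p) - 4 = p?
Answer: 50153/2 ≈ 25077.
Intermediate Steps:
W(p) = 2 + p/2
E(M) = (-2 + M)/(8 + M)
r(l) = 24 + 9*l/2 (r(l) = ((l + 6) + (2 + l/2))*3 = ((6 + l) + (2 + l/2))*3 = (8 + 3*l/2)*3 = 24 + 9*l/2)
(19143 + r(E(-13))) + (6224 - 328) = (19143 + (24 + 9*((-2 - 13)/(8 - 13))/2)) + (6224 - 328) = (19143 + (24 + 9*(-15/(-5))/2)) + 5896 = (19143 + (24 + 9*(-⅕*(-15))/2)) + 5896 = (19143 + (24 + (9/2)*3)) + 5896 = (19143 + (24 + 27/2)) + 5896 = (19143 + 75/2) + 5896 = 38361/2 + 5896 = 50153/2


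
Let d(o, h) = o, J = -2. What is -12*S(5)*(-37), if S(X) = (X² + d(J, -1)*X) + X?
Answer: 8880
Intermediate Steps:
S(X) = X² - X (S(X) = (X² - 2*X) + X = X² - X)
-12*S(5)*(-37) = -60*(-1 + 5)*(-37) = -60*4*(-37) = -12*20*(-37) = -240*(-37) = 8880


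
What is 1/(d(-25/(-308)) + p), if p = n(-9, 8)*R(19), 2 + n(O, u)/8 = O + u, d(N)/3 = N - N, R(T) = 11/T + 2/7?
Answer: -133/2760 ≈ -0.048188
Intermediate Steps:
R(T) = 2/7 + 11/T (R(T) = 11/T + 2*(⅐) = 11/T + 2/7 = 2/7 + 11/T)
d(N) = 0 (d(N) = 3*(N - N) = 3*0 = 0)
n(O, u) = -16 + 8*O + 8*u (n(O, u) = -16 + 8*(O + u) = -16 + (8*O + 8*u) = -16 + 8*O + 8*u)
p = -2760/133 (p = (-16 + 8*(-9) + 8*8)*(2/7 + 11/19) = (-16 - 72 + 64)*(2/7 + 11*(1/19)) = -24*(2/7 + 11/19) = -24*115/133 = -2760/133 ≈ -20.752)
1/(d(-25/(-308)) + p) = 1/(0 - 2760/133) = 1/(-2760/133) = -133/2760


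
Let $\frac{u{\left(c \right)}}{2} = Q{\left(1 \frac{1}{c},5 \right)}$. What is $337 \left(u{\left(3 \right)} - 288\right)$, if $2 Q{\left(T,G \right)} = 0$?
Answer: $-97056$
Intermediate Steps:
$Q{\left(T,G \right)} = 0$ ($Q{\left(T,G \right)} = \frac{1}{2} \cdot 0 = 0$)
$u{\left(c \right)} = 0$ ($u{\left(c \right)} = 2 \cdot 0 = 0$)
$337 \left(u{\left(3 \right)} - 288\right) = 337 \left(0 - 288\right) = 337 \left(-288\right) = -97056$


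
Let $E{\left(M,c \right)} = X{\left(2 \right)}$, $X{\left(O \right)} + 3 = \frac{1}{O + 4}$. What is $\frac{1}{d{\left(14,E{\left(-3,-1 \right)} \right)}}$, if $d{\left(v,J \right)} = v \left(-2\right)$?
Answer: $- \frac{1}{28} \approx -0.035714$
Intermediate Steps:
$X{\left(O \right)} = -3 + \frac{1}{4 + O}$ ($X{\left(O \right)} = -3 + \frac{1}{O + 4} = -3 + \frac{1}{4 + O}$)
$E{\left(M,c \right)} = - \frac{17}{6}$ ($E{\left(M,c \right)} = \frac{-11 - 6}{4 + 2} = \frac{-11 - 6}{6} = \frac{1}{6} \left(-17\right) = - \frac{17}{6}$)
$d{\left(v,J \right)} = - 2 v$
$\frac{1}{d{\left(14,E{\left(-3,-1 \right)} \right)}} = \frac{1}{\left(-2\right) 14} = \frac{1}{-28} = - \frac{1}{28}$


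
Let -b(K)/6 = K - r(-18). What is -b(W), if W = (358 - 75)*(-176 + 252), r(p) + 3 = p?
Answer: 129174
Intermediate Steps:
r(p) = -3 + p
W = 21508 (W = 283*76 = 21508)
b(K) = -126 - 6*K (b(K) = -6*(K - (-3 - 18)) = -6*(K - 1*(-21)) = -6*(K + 21) = -6*(21 + K) = -126 - 6*K)
-b(W) = -(-126 - 6*21508) = -(-126 - 129048) = -1*(-129174) = 129174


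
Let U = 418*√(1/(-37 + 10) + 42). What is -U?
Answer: -418*√3399/9 ≈ -2707.8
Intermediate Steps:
U = 418*√3399/9 (U = 418*√(1/(-27) + 42) = 418*√(-1/27 + 42) = 418*√(1133/27) = 418*(√3399/9) = 418*√3399/9 ≈ 2707.8)
-U = -418*√3399/9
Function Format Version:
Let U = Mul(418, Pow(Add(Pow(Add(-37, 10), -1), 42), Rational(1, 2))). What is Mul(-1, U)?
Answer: Mul(Rational(-418, 9), Pow(3399, Rational(1, 2))) ≈ -2707.8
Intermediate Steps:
U = Mul(Rational(418, 9), Pow(3399, Rational(1, 2))) (U = Mul(418, Pow(Add(Pow(-27, -1), 42), Rational(1, 2))) = Mul(418, Pow(Add(Rational(-1, 27), 42), Rational(1, 2))) = Mul(418, Pow(Rational(1133, 27), Rational(1, 2))) = Mul(418, Mul(Rational(1, 9), Pow(3399, Rational(1, 2)))) = Mul(Rational(418, 9), Pow(3399, Rational(1, 2))) ≈ 2707.8)
Mul(-1, U) = Mul(-1, Mul(Rational(418, 9), Pow(3399, Rational(1, 2)))) = Mul(Rational(-418, 9), Pow(3399, Rational(1, 2)))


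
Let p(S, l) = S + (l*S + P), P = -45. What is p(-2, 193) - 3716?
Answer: -4149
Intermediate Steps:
p(S, l) = -45 + S + S*l (p(S, l) = S + (l*S - 45) = S + (S*l - 45) = S + (-45 + S*l) = -45 + S + S*l)
p(-2, 193) - 3716 = (-45 - 2 - 2*193) - 3716 = (-45 - 2 - 386) - 3716 = -433 - 3716 = -4149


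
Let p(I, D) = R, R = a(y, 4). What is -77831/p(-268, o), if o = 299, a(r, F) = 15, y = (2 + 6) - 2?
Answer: -77831/15 ≈ -5188.7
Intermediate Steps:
y = 6 (y = 8 - 2 = 6)
R = 15
p(I, D) = 15
-77831/p(-268, o) = -77831/15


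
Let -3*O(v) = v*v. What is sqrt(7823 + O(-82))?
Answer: sqrt(50235)/3 ≈ 74.711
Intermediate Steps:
O(v) = -v**2/3 (O(v) = -v*v/3 = -v**2/3)
sqrt(7823 + O(-82)) = sqrt(7823 - 1/3*(-82)**2) = sqrt(7823 - 1/3*6724) = sqrt(7823 - 6724/3) = sqrt(16745/3) = sqrt(50235)/3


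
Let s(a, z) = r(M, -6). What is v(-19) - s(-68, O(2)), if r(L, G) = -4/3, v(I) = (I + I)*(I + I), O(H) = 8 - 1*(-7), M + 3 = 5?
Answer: 4336/3 ≈ 1445.3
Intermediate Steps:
M = 2 (M = -3 + 5 = 2)
O(H) = 15 (O(H) = 8 + 7 = 15)
v(I) = 4*I² (v(I) = (2*I)*(2*I) = 4*I²)
r(L, G) = -4/3 (r(L, G) = -4*⅓ = -4/3)
s(a, z) = -4/3
v(-19) - s(-68, O(2)) = 4*(-19)² - 1*(-4/3) = 4*361 + 4/3 = 1444 + 4/3 = 4336/3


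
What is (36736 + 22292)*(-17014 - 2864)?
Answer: -1173358584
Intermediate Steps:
(36736 + 22292)*(-17014 - 2864) = 59028*(-19878) = -1173358584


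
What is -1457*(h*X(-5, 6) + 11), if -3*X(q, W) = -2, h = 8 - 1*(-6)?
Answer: -88877/3 ≈ -29626.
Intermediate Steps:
h = 14 (h = 8 + 6 = 14)
X(q, W) = ⅔ (X(q, W) = -⅓*(-2) = ⅔)
-1457*(h*X(-5, 6) + 11) = -1457*(14*(⅔) + 11) = -1457*(28/3 + 11) = -1457*61/3 = -88877/3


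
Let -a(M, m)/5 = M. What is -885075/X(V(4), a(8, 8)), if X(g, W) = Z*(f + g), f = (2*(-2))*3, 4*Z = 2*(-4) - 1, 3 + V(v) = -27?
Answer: -590050/63 ≈ -9365.9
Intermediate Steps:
V(v) = -30 (V(v) = -3 - 27 = -30)
Z = -9/4 (Z = (2*(-4) - 1)/4 = (-8 - 1)/4 = (¼)*(-9) = -9/4 ≈ -2.2500)
f = -12 (f = -4*3 = -12)
a(M, m) = -5*M
X(g, W) = 27 - 9*g/4 (X(g, W) = -9*(-12 + g)/4 = 27 - 9*g/4)
-885075/X(V(4), a(8, 8)) = -885075/(27 - 9/4*(-30)) = -885075/(27 + 135/2) = -885075/189/2 = -885075*2/189 = -590050/63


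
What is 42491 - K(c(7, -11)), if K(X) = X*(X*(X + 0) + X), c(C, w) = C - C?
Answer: 42491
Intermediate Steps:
c(C, w) = 0
K(X) = X*(X + X²) (K(X) = X*(X*X + X) = X*(X² + X) = X*(X + X²))
42491 - K(c(7, -11)) = 42491 - 0²*(1 + 0) = 42491 - 0 = 42491 - 1*0 = 42491 + 0 = 42491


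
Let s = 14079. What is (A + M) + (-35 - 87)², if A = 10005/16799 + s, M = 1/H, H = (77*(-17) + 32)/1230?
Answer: 621315744664/21452323 ≈ 28963.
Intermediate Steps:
H = -1277/1230 (H = (-1309 + 32)*(1/1230) = -1277*1/1230 = -1277/1230 ≈ -1.0382)
M = -1230/1277 (M = 1/(-1277/1230) = -1230/1277 ≈ -0.96319)
A = 236523126/16799 (A = 10005/16799 + 14079 = 236523126/16799 ≈ 14080.)
(A + M) + (-35 - 87)² = (236523126/16799 - 1230/1277) + (-35 - 87)² = 302019369132/21452323 + (-122)² = 302019369132/21452323 + 14884 = 621315744664/21452323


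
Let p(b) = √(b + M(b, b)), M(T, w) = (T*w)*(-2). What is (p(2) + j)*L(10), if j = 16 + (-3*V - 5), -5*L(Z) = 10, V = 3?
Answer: -4 - 2*I*√6 ≈ -4.0 - 4.899*I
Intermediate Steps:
M(T, w) = -2*T*w
L(Z) = -2 (L(Z) = -⅕*10 = -2)
p(b) = √(b - 2*b²) (p(b) = √(b - 2*b*b) = √(b - 2*b²))
j = 2 (j = 16 + (-3*3 - 5) = 16 + (-9 - 5) = 16 - 14 = 2)
(p(2) + j)*L(10) = (√(2*(1 - 2*2)) + 2)*(-2) = (√(2*(1 - 4)) + 2)*(-2) = (√(2*(-3)) + 2)*(-2) = (√(-6) + 2)*(-2) = (I*√6 + 2)*(-2) = (2 + I*√6)*(-2) = -4 - 2*I*√6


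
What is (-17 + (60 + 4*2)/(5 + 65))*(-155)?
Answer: 17391/7 ≈ 2484.4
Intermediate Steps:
(-17 + (60 + 4*2)/(5 + 65))*(-155) = (-17 + (60 + 8)/70)*(-155) = (-17 + 68*(1/70))*(-155) = (-17 + 34/35)*(-155) = -561/35*(-155) = 17391/7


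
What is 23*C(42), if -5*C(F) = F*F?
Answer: -40572/5 ≈ -8114.4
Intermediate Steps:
C(F) = -F²/5 (C(F) = -F*F/5 = -F²/5)
23*C(42) = 23*(-⅕*42²) = 23*(-⅕*1764) = 23*(-1764/5) = -40572/5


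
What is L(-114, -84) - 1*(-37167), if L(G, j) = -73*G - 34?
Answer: 45455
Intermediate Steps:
L(G, j) = -34 - 73*G
L(-114, -84) - 1*(-37167) = (-34 - 73*(-114)) - 1*(-37167) = (-34 + 8322) + 37167 = 8288 + 37167 = 45455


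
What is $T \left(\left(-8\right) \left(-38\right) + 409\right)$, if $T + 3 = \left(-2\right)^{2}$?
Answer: $713$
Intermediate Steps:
$T = 1$ ($T = -3 + \left(-2\right)^{2} = -3 + 4 = 1$)
$T \left(\left(-8\right) \left(-38\right) + 409\right) = 1 \left(\left(-8\right) \left(-38\right) + 409\right) = 1 \left(304 + 409\right) = 1 \cdot 713 = 713$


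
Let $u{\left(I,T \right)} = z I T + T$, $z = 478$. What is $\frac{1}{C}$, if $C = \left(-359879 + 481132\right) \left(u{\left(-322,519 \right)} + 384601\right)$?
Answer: $- \frac{1}{9639284176852} \approx -1.0374 \cdot 10^{-13}$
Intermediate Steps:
$u{\left(I,T \right)} = T + 478 I T$ ($u{\left(I,T \right)} = 478 I T + T = T + 478 I T$)
$C = -9639284176852$ ($C = \left(-359879 + 481132\right) \left(519 \left(1 + 478 \left(-322\right)\right) + 384601\right) = 121253 \left(519 \left(1 - 153916\right) + 384601\right) = 121253 \left(519 \left(-153915\right) + 384601\right) = 121253 \left(-79881885 + 384601\right) = 121253 \left(-79497284\right) = -9639284176852$)
$\frac{1}{C} = \frac{1}{-9639284176852} = - \frac{1}{9639284176852}$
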